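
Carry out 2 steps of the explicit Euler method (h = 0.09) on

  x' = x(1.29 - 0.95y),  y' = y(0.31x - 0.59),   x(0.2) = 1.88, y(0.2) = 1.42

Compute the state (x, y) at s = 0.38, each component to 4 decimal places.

Euler on (x,y): x_{n+1} = x_n + h·x', y_{n+1} = y_n + h·y'.
0.200000: (1.880000, 1.420000); f=(-0.110920, -0.010224) → (1.870017, 1.419080)
0.290000: (1.870017, 1.419080); f=(-0.108696, -0.014609) → (1.860235, 1.417765)
(x(0.38), y(0.38)) ≈ (1.8602, 1.4178)

1.8602, 1.4178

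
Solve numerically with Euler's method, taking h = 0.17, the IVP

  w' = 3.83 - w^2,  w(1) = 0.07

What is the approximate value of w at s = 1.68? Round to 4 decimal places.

Euler: w_{n+1} = w_n + h·f(s_n, w_n).
s=1.000000, w=0.070000: f=3.825100 → w ← 0.070000 + 0.17·3.825100 = 0.720267
s=1.170000, w=0.720267: f=3.311215 → w ← 0.720267 + 0.17·3.311215 = 1.283174
s=1.340000, w=1.283174: f=2.183465 → w ← 1.283174 + 0.17·2.183465 = 1.654363
s=1.510000, w=1.654363: f=1.093084 → w ← 1.654363 + 0.17·1.093084 = 1.840187
w(1.68) ≈ 1.8402

1.8402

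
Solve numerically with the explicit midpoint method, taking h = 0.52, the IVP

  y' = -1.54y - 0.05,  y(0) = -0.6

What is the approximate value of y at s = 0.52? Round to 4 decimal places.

Midpoint: k1 = f(s_n, y_n); k2 = f(s_n + h/2, y_n + (h/2)·k1); y_{n+1} = y_n + h·k2.
s=0.000000, y=-0.600000:
  k1 = f(0.000000, -0.600000) = 0.874000
  k2 = f(0.260000, -0.372760) = 0.524050
  y ← -0.600000 + 0.52·0.524050 = -0.327494
y(0.52) ≈ -0.3275

-0.3275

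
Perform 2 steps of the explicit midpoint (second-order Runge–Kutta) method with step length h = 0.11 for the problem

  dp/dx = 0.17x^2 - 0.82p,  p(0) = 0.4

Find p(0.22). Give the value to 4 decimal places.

Midpoint: k1 = f(x_n, p_n); k2 = f(x_n + h/2, p_n + (h/2)·k1); p_{n+1} = p_n + h·k2.
x=0.000000, p=0.400000:
  k1 = f(0.000000, 0.400000) = -0.328000
  k2 = f(0.055000, 0.381960) = -0.312693
  p ← 0.400000 + 0.11·(-0.312693) = 0.365604
x=0.110000, p=0.365604:
  k1 = f(0.110000, 0.365604) = -0.297738
  k2 = f(0.165000, 0.349228) = -0.281739
  p ← 0.365604 + 0.11·(-0.281739) = 0.334613
p(0.22) ≈ 0.3346

0.3346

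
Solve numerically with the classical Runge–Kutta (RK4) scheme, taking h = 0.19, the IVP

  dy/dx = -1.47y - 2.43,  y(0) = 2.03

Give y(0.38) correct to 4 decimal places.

RK4: k1 = f(x_n, y_n); k2 = f(x_n + h/2, y_n + (h/2)·k1); k3 = f(x_n + h/2, y_n + (h/2)·k2); k4 = f(x_n + h, y_n + h·k3); y_{n+1} = y_n + (h/6)·(k1 + 2k2 + 2k3 + k4).
x=0.000000, y=2.030000:
  k1 = f(0.000000, 2.030000) = -5.414100
  k2 = f(0.095000, 1.515660) = -4.658021
  k3 = f(0.095000, 1.587488) = -4.763607
  k4 = f(0.190000, 1.124915) = -4.083624
  y ← 2.030000 + (0.19/6)·(k1 + 2k2 + 2k3 + k4) = 1.132536
x=0.190000, y=1.132536:
  k1 = f(0.190000, 1.132536) = -4.094827
  k2 = f(0.285000, 0.743527) = -3.522985
  k3 = f(0.285000, 0.797852) = -3.602843
  k4 = f(0.380000, 0.447996) = -3.088553
  y ← 1.132536 + (0.19/6)·(k1 + 2k2 + 2k3 + k4) = 0.453759
y(0.38) ≈ 0.4538

0.4538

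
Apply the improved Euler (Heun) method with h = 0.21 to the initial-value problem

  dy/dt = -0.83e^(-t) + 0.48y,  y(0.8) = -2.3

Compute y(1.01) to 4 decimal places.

Heun: k1 = f(t_n, y_n); k2 = f(t_n + h, y_n + h·k1); y_{n+1} = y_n + (h/2)·(k1 + k2).
t=0.800000, y=-2.300000:
  k1 = f(0.800000, -2.300000) = -1.476943
  k2 = f(1.010000, -2.610158) = -1.555178
  y ← -2.300000 + (0.21/2)·(-1.476943 + (-1.555178)) = -2.618373
y(1.01) ≈ -2.6184

-2.6184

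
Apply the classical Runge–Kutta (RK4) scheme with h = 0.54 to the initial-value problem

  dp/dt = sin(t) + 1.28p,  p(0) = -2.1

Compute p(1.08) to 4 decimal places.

-7.4545

RK4: k1 = f(t_n, p_n); k2 = f(t_n + h/2, p_n + (h/2)·k1); k3 = f(t_n + h/2, p_n + (h/2)·k2); k4 = f(t_n + h, p_n + h·k3); p_{n+1} = p_n + (h/6)·(k1 + 2k2 + 2k3 + k4).
t=0.000000, p=-2.100000:
  k1 = f(0.000000, -2.100000) = -2.688000
  k2 = f(0.270000, -2.825760) = -3.350241
  k3 = f(0.270000, -3.004565) = -3.579112
  k4 = f(0.540000, -4.032720) = -4.647746
  p ← -2.100000 + (0.54/6)·(k1 + 2k2 + 2k3 + k4) = -4.007501
t=0.540000, p=-4.007501:
  k1 = f(0.540000, -4.007501) = -4.615465
  k2 = f(0.810000, -5.253676) = -6.000418
  k3 = f(0.810000, -5.627614) = -6.479058
  k4 = f(1.080000, -7.506192) = -8.725968
  p ← -4.007501 + (0.54/6)·(k1 + 2k2 + 2k3 + k4) = -7.454536
p(1.08) ≈ -7.4545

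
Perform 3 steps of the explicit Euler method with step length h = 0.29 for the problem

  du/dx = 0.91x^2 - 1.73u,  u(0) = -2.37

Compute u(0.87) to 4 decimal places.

-0.1934

Euler: u_{n+1} = u_n + h·f(x_n, u_n).
x=0.000000, u=-2.370000: f=4.100100 → u ← -2.370000 + 0.29·4.100100 = -1.180971
x=0.290000, u=-1.180971: f=2.119611 → u ← -1.180971 + 0.29·2.119611 = -0.566284
x=0.580000, u=-0.566284: f=1.285795 → u ← -0.566284 + 0.29·1.285795 = -0.193403
u(0.87) ≈ -0.1934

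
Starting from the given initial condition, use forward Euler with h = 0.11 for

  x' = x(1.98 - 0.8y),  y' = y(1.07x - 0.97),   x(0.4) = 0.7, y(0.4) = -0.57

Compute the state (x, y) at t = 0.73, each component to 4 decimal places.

1.4241, -0.5691

Euler on (x,y): x_{n+1} = x_n + h·x', y_{n+1} = y_n + h·y'.
0.400000: (0.700000, -0.570000); f=(1.705200, 0.125970) → (0.887572, -0.556143)
0.510000: (0.887572, -0.556143); f=(2.152286, 0.011289) → (1.124323, -0.554902)
0.620000: (1.124323, -0.554902); f=(2.725272, -0.129307) → (1.424103, -0.569125)
(x(0.73), y(0.73)) ≈ (1.4241, -0.5691)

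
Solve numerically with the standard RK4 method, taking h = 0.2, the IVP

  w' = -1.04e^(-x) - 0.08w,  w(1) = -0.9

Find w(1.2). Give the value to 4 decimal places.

-0.9545

RK4: k1 = f(x_n, w_n); k2 = f(x_n + h/2, w_n + (h/2)·k1); k3 = f(x_n + h/2, w_n + (h/2)·k2); k4 = f(x_n + h, w_n + h·k3); w_{n+1} = w_n + (h/6)·(k1 + 2k2 + 2k3 + k4).
x=1.000000, w=-0.900000:
  k1 = f(1.000000, -0.900000) = -0.310595
  k2 = f(1.100000, -0.931059) = -0.271701
  k3 = f(1.100000, -0.927170) = -0.272012
  k4 = f(1.200000, -0.954402) = -0.236890
  w ← -0.900000 + (0.2/6)·(k1 + 2k2 + 2k3 + k4) = -0.954497
w(1.2) ≈ -0.9545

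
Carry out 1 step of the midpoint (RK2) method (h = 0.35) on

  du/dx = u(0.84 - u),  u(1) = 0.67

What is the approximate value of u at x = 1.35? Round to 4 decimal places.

0.7062

Midpoint: k1 = f(x_n, u_n); k2 = f(x_n + h/2, u_n + (h/2)·k1); u_{n+1} = u_n + h·k2.
x=1.000000, u=0.670000:
  k1 = f(1.000000, 0.670000) = 0.113900
  k2 = f(1.175000, 0.689933) = 0.103536
  u ← 0.670000 + 0.35·0.103536 = 0.706238
u(1.35) ≈ 0.7062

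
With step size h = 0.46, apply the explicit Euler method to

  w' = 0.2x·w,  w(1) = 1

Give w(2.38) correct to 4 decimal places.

1.4575

Euler: w_{n+1} = w_n + h·f(x_n, w_n).
x=1.000000, w=1.000000: f=0.200000 → w ← 1.000000 + 0.46·0.200000 = 1.092000
x=1.460000, w=1.092000: f=0.318864 → w ← 1.092000 + 0.46·0.318864 = 1.238677
x=1.920000, w=1.238677: f=0.475652 → w ← 1.238677 + 0.46·0.475652 = 1.457477
w(2.38) ≈ 1.4575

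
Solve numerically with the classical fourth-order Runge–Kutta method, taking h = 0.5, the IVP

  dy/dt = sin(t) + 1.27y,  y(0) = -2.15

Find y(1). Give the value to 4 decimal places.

RK4: k1 = f(t_n, y_n); k2 = f(t_n + h/2, y_n + (h/2)·k1); k3 = f(t_n + h/2, y_n + (h/2)·k2); k4 = f(t_n + h, y_n + h·k3); y_{n+1} = y_n + (h/6)·(k1 + 2k2 + 2k3 + k4).
t=0.000000, y=-2.150000:
  k1 = f(0.000000, -2.150000) = -2.730500
  k2 = f(0.250000, -2.832625) = -3.350030
  k3 = f(0.250000, -2.987507) = -3.546730
  k4 = f(0.500000, -3.923365) = -4.503248
  y ← -2.150000 + (0.5/6)·(k1 + 2k2 + 2k3 + k4) = -3.902272
t=0.500000, y=-3.902272:
  k1 = f(0.500000, -3.902272) = -4.476460
  k2 = f(0.750000, -5.021388) = -5.695523
  k3 = f(0.750000, -5.326153) = -6.082576
  k4 = f(1.000000, -6.943560) = -7.976851
  y ← -3.902272 + (0.5/6)·(k1 + 2k2 + 2k3 + k4) = -6.903065
y(1) ≈ -6.9031

-6.9031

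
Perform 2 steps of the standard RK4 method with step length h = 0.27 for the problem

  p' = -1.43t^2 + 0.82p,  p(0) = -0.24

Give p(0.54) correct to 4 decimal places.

RK4: k1 = f(t_n, p_n); k2 = f(t_n + h/2, p_n + (h/2)·k1); k3 = f(t_n + h/2, p_n + (h/2)·k2); k4 = f(t_n + h, p_n + h·k3); p_{n+1} = p_n + (h/6)·(k1 + 2k2 + 2k3 + k4).
t=0.000000, p=-0.240000:
  k1 = f(0.000000, -0.240000) = -0.196800
  k2 = f(0.135000, -0.266568) = -0.244648
  k3 = f(0.135000, -0.273027) = -0.249944
  k4 = f(0.270000, -0.307485) = -0.356385
  p ← -0.240000 + (0.27/6)·(k1 + 2k2 + 2k3 + k4) = -0.309407
t=0.270000, p=-0.309407:
  k1 = f(0.270000, -0.309407) = -0.357960
  k2 = f(0.405000, -0.357731) = -0.527895
  k3 = f(0.405000, -0.380672) = -0.546707
  k4 = f(0.540000, -0.457017) = -0.791742
  p ← -0.309407 + (0.27/6)·(k1 + 2k2 + 2k3 + k4) = -0.457857
p(0.54) ≈ -0.4579

-0.4579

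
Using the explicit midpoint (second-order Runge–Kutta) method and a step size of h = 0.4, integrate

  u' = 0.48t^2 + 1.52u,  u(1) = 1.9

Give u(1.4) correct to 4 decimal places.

Midpoint: k1 = f(t_n, u_n); k2 = f(t_n + h/2, u_n + (h/2)·k1); u_{n+1} = u_n + h·k2.
t=1.000000, u=1.900000:
  k1 = f(1.000000, 1.900000) = 3.368000
  k2 = f(1.200000, 2.573600) = 4.603072
  u ← 1.900000 + 0.4·4.603072 = 3.741229
u(1.4) ≈ 3.7412

3.7412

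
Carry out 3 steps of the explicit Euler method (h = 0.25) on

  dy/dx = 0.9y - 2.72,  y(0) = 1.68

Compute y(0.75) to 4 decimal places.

0.5549

Euler: y_{n+1} = y_n + h·f(x_n, y_n).
x=0.000000, y=1.680000: f=-1.208000 → y ← 1.680000 + 0.25·(-1.208000) = 1.378000
x=0.250000, y=1.378000: f=-1.479800 → y ← 1.378000 + 0.25·(-1.479800) = 1.008050
x=0.500000, y=1.008050: f=-1.812755 → y ← 1.008050 + 0.25·(-1.812755) = 0.554861
y(0.75) ≈ 0.5549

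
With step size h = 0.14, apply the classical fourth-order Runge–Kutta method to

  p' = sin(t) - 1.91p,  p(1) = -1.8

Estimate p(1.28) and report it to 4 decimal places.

RK4: k1 = f(t_n, p_n); k2 = f(t_n + h/2, p_n + (h/2)·k1); k3 = f(t_n + h/2, p_n + (h/2)·k2); k4 = f(t_n + h, p_n + h·k3); p_{n+1} = p_n + (h/6)·(k1 + 2k2 + 2k3 + k4).
t=1.000000, p=-1.800000:
  k1 = f(1.000000, -1.800000) = 4.279471
  k2 = f(1.070000, -1.500437) = 3.743035
  k3 = f(1.070000, -1.537988) = 3.814757
  k4 = f(1.140000, -1.265934) = 3.326568
  p ← -1.800000 + (0.14/6)·(k1 + 2k2 + 2k3 + k4) = -1.269829
t=1.140000, p=-1.269829:
  k1 = f(1.140000, -1.269829) = 3.334007
  k2 = f(1.210000, -1.036448) = 2.915232
  k3 = f(1.210000, -1.065763) = 2.971222
  k4 = f(1.280000, -0.853858) = 2.588884
  p ← -1.269829 + (0.14/6)·(k1 + 2k2 + 2k3 + k4) = -0.856927
p(1.28) ≈ -0.8569

-0.8569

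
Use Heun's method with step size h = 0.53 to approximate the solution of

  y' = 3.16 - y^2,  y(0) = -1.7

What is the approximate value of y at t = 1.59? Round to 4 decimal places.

0.8234

Heun: k1 = f(t_n, y_n); k2 = f(t_n + h, y_n + h·k1); y_{n+1} = y_n + (h/2)·(k1 + k2).
t=0.000000, y=-1.700000:
  k1 = f(0.000000, -1.700000) = 0.270000
  k2 = f(0.530000, -1.556900) = 0.736062
  y ← -1.700000 + (0.53/2)·(0.270000 + 0.736062) = -1.433393
t=0.530000, y=-1.433393:
  k1 = f(0.530000, -1.433393) = 1.105383
  k2 = f(1.060000, -0.847540) = 2.441675
  y ← -1.433393 + (0.53/2)·(1.105383 + 2.441675) = -0.493423
t=1.060000, y=-0.493423:
  k1 = f(1.060000, -0.493423) = 2.916534
  k2 = f(1.590000, 1.052340) = 2.052581
  y ← -0.493423 + (0.53/2)·(2.916534 + 2.052581) = 0.823392
y(1.59) ≈ 0.8234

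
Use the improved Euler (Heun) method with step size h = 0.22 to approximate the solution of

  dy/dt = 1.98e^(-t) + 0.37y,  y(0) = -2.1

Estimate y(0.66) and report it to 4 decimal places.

-1.5760

Heun: k1 = f(t_n, y_n); k2 = f(t_n + h, y_n + h·k1); y_{n+1} = y_n + (h/2)·(k1 + k2).
t=0.000000, y=-2.100000:
  k1 = f(0.000000, -2.100000) = 1.203000
  k2 = f(0.220000, -1.835340) = 0.909911
  y ← -2.100000 + (0.22/2)·(1.203000 + 0.909911) = -1.867580
t=0.220000, y=-1.867580:
  k1 = f(0.220000, -1.867580) = 0.897983
  k2 = f(0.440000, -1.670024) = 0.657283
  y ← -1.867580 + (0.22/2)·(0.897983 + 0.657283) = -1.696500
t=0.440000, y=-1.696500:
  k1 = f(0.440000, -1.696500) = 0.647487
  k2 = f(0.660000, -1.554053) = 0.448366
  y ← -1.696500 + (0.22/2)·(0.647487 + 0.448366) = -1.575957
y(0.66) ≈ -1.5760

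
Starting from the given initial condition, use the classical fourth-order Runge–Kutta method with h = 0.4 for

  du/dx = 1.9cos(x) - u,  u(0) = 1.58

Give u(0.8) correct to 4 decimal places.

1.6263

RK4: k1 = f(x_n, u_n); k2 = f(x_n + h/2, u_n + (h/2)·k1); k3 = f(x_n + h/2, u_n + (h/2)·k2); k4 = f(x_n + h, u_n + h·k3); u_{n+1} = u_n + (h/6)·(k1 + 2k2 + 2k3 + k4).
x=0.000000, u=1.580000:
  k1 = f(0.000000, 1.580000) = 0.320000
  k2 = f(0.200000, 1.644000) = 0.218126
  k3 = f(0.200000, 1.623625) = 0.238501
  k4 = f(0.400000, 1.675400) = 0.074615
  u ← 1.580000 + (0.4/6)·(k1 + 2k2 + 2k3 + k4) = 1.667191
x=0.400000, u=1.667191:
  k1 = f(0.400000, 1.667191) = 0.082825
  k2 = f(0.600000, 1.683756) = -0.115619
  k3 = f(0.600000, 1.644068) = -0.075930
  k4 = f(0.800000, 1.636819) = -0.313077
  u ← 1.667191 + (0.4/6)·(k1 + 2k2 + 2k3 + k4) = 1.626301
u(0.8) ≈ 1.6263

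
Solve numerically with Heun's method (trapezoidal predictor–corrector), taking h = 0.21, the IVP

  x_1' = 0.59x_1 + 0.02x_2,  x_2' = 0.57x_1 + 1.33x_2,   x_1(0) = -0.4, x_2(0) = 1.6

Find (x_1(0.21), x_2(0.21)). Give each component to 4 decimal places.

-0.4447, 2.0522

Heun on (x_1,x_2): k1 = f(s_n, state_n); k2 = f(s_n + h, state_n + h·k1); state_{n+1} = state_n + (h/2)·(k1 + k2).
0.000000: (-0.400000, 1.600000)
  k1 = (-0.204000, 1.900000)
  predictor → (-0.442840, 1.999000)
  k2 = (-0.221296, 2.406251)
  → (-0.444656, 2.052156)
(x_1(0.21), x_2(0.21)) ≈ (-0.4447, 2.0522)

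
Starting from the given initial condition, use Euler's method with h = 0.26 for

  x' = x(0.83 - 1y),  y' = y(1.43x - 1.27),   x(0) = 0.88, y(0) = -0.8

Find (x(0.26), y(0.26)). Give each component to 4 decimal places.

1.2529, -0.7976

Euler on (x,y): x_{n+1} = x_n + h·x', y_{n+1} = y_n + h·y'.
0.000000: (0.880000, -0.800000); f=(1.434400, 0.009280) → (1.252944, -0.797587)
(x(0.26), y(0.26)) ≈ (1.2529, -0.7976)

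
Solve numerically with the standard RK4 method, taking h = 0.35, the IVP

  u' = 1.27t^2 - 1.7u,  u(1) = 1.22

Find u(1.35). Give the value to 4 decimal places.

1.1533

RK4: k1 = f(t_n, u_n); k2 = f(t_n + h/2, u_n + (h/2)·k1); k3 = f(t_n + h/2, u_n + (h/2)·k2); k4 = f(t_n + h, u_n + h·k3); u_{n+1} = u_n + (h/6)·(k1 + 2k2 + 2k3 + k4).
t=1.000000, u=1.220000:
  k1 = f(1.000000, 1.220000) = -0.804000
  k2 = f(1.175000, 1.079300) = -0.081416
  k3 = f(1.175000, 1.205752) = -0.296385
  k4 = f(1.350000, 1.116265) = 0.416924
  u ← 1.220000 + (0.35/6)·(k1 + 2k2 + 2k3 + k4) = 1.153344
u(1.35) ≈ 1.1533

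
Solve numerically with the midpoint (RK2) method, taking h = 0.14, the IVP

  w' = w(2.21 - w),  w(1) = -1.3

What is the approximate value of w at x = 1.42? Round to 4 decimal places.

Midpoint: k1 = f(x_n, w_n); k2 = f(x_n + h/2, w_n + (h/2)·k1); w_{n+1} = w_n + h·k2.
x=1.000000, w=-1.300000:
  k1 = f(1.000000, -1.300000) = -4.563000
  k2 = f(1.070000, -1.619410) = -6.201385
  w ← -1.300000 + 0.14·(-6.201385) = -2.168194
x=1.140000, w=-2.168194:
  k1 = f(1.140000, -2.168194) = -9.492773
  k2 = f(1.210000, -2.832688) = -14.284362
  w ← -2.168194 + 0.14·(-14.284362) = -4.168005
x=1.280000, w=-4.168005:
  k1 = f(1.280000, -4.168005) = -26.583552
  k2 = f(1.350000, -6.028853) = -49.670836
  w ← -4.168005 + 0.14·(-49.670836) = -11.121922
w(1.42) ≈ -11.1219

-11.1219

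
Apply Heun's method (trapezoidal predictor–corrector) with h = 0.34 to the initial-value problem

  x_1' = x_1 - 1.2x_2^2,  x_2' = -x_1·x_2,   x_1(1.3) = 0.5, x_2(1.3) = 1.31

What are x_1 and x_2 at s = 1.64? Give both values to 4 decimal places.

-0.0114, 1.2042

Heun on (x_1,x_2): k1 = f(s_n, state_n); k2 = f(s_n + h, state_n + h·k1); state_{n+1} = state_n + (h/2)·(k1 + k2).
1.300000: (0.500000, 1.310000)
  k1 = (-1.559320, -0.655000)
  predictor → (-0.030169, 1.087300)
  k2 = (-1.448834, 0.032803)
  → (-0.011386, 1.204226)
(x_1(1.64), x_2(1.64)) ≈ (-0.0114, 1.2042)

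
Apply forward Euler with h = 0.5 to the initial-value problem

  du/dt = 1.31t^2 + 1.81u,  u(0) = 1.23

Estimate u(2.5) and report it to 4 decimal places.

39.7954

Euler: u_{n+1} = u_n + h·f(t_n, u_n).
t=0.000000, u=1.230000: f=2.226300 → u ← 1.230000 + 0.5·2.226300 = 2.343150
t=0.500000, u=2.343150: f=4.568601 → u ← 2.343150 + 0.5·4.568601 = 4.627451
t=1.000000, u=4.627451: f=9.685686 → u ← 4.627451 + 0.5·9.685686 = 9.470294
t=1.500000, u=9.470294: f=20.088732 → u ← 9.470294 + 0.5·20.088732 = 19.514659
t=2.000000, u=19.514659: f=40.561534 → u ← 19.514659 + 0.5·40.561534 = 39.795426
u(2.5) ≈ 39.7954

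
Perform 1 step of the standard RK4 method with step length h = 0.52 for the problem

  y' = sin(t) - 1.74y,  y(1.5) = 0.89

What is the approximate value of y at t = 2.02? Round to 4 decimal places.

0.6910

RK4: k1 = f(t_n, y_n); k2 = f(t_n + h/2, y_n + (h/2)·k1); k3 = f(t_n + h/2, y_n + (h/2)·k2); k4 = f(t_n + h, y_n + h·k3); y_{n+1} = y_n + (h/6)·(k1 + 2k2 + 2k3 + k4).
t=1.500000, y=0.890000:
  k1 = f(1.500000, 0.890000) = -0.551105
  k2 = f(1.760000, 0.746713) = -0.317126
  k3 = f(1.760000, 0.807547) = -0.422978
  k4 = f(2.020000, 0.670051) = -0.265096
  y ← 0.890000 + (0.52/6)·(k1 + 2k2 + 2k3 + k4) = 0.690978
y(2.02) ≈ 0.6910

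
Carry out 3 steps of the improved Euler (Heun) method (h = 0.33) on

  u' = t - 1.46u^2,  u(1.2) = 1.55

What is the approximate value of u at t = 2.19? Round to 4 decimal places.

1.2201

Heun: k1 = f(t_n, u_n); k2 = f(t_n + h, u_n + h·k1); u_{n+1} = u_n + (h/2)·(k1 + k2).
t=1.200000, u=1.550000:
  k1 = f(1.200000, 1.550000) = -2.307650
  k2 = f(1.530000, 0.788476) = 0.622327
  u ← 1.550000 + (0.33/2)·(-2.307650 + 0.622327) = 1.271922
t=1.530000, u=1.271922:
  k1 = f(1.530000, 1.271922) = -0.831966
  k2 = f(1.860000, 0.997373) = 0.407661
  u ← 1.271922 + (0.33/2)·(-0.831966 + 0.407661) = 1.201911
t=1.860000, u=1.201911:
  k1 = f(1.860000, 1.201911) = -0.249103
  k2 = f(2.190000, 1.119707) = 0.359533
  u ← 1.201911 + (0.33/2)·(-0.249103 + 0.359533) = 1.220132
u(2.19) ≈ 1.2201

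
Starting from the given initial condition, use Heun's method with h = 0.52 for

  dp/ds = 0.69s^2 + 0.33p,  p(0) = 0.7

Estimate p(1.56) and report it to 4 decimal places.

Heun: k1 = f(s_n, p_n); k2 = f(s_n + h, p_n + h·k1); p_{n+1} = p_n + (h/2)·(k1 + k2).
s=0.000000, p=0.700000:
  k1 = f(0.000000, 0.700000) = 0.231000
  k2 = f(0.520000, 0.820120) = 0.457216
  p ← 0.700000 + (0.52/2)·(0.231000 + 0.457216) = 0.878936
s=0.520000, p=0.878936:
  k1 = f(0.520000, 0.878936) = 0.476625
  k2 = f(1.040000, 1.126781) = 1.118142
  p ← 0.878936 + (0.52/2)·(0.476625 + 1.118142) = 1.293575
s=1.040000, p=1.293575:
  k1 = f(1.040000, 1.293575) = 1.173184
  k2 = f(1.560000, 1.903631) = 2.307382
  p ← 1.293575 + (0.52/2)·(1.173184 + 2.307382) = 2.198523
p(1.56) ≈ 2.1985

2.1985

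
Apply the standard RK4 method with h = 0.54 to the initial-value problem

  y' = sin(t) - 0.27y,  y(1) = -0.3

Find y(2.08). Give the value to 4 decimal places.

0.6680

RK4: k1 = f(t_n, y_n); k2 = f(t_n + h/2, y_n + (h/2)·k1); k3 = f(t_n + h/2, y_n + (h/2)·k2); k4 = f(t_n + h, y_n + h·k3); y_{n+1} = y_n + (h/6)·(k1 + 2k2 + 2k3 + k4).
t=1.000000, y=-0.300000:
  k1 = f(1.000000, -0.300000) = 0.922471
  k2 = f(1.270000, -0.050933) = 0.968853
  k3 = f(1.270000, -0.038410) = 0.965471
  k4 = f(1.540000, 0.221355) = 0.939760
  y ← -0.300000 + (0.54/6)·(k1 + 2k2 + 2k3 + k4) = 0.215779
t=1.540000, y=0.215779:
  k1 = f(1.540000, 0.215779) = 0.941265
  k2 = f(1.810000, 0.469921) = 0.844648
  k3 = f(1.810000, 0.443834) = 0.851692
  k4 = f(2.080000, 0.675693) = 0.690696
  y ← 0.215779 + (0.54/6)·(k1 + 2k2 + 2k3 + k4) = 0.667997
y(2.08) ≈ 0.6680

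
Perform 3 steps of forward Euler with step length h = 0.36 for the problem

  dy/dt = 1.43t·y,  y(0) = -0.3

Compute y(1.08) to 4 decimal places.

Euler: y_{n+1} = y_n + h·f(t_n, y_n).
t=0.000000, y=-0.300000: f=0.000000 → y ← -0.300000 + 0.36·0.000000 = -0.300000
t=0.360000, y=-0.300000: f=-0.154440 → y ← -0.300000 + 0.36·(-0.154440) = -0.355598
t=0.720000, y=-0.355598: f=-0.366124 → y ← -0.355598 + 0.36·(-0.366124) = -0.487403
y(1.08) ≈ -0.4874

-0.4874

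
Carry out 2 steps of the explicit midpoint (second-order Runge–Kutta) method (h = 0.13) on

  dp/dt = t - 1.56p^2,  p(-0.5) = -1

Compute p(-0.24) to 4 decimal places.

Midpoint: k1 = f(t_n, p_n); k2 = f(t_n + h/2, p_n + (h/2)·k1); p_{n+1} = p_n + h·k2.
t=-0.500000, p=-1.000000:
  k1 = f(-0.500000, -1.000000) = -2.060000
  k2 = f(-0.435000, -1.133900) = -2.440738
  p ← -1.000000 + 0.13·(-2.440738) = -1.317296
t=-0.370000, p=-1.317296:
  k1 = f(-0.370000, -1.317296) = -3.077019
  k2 = f(-0.305000, -1.517302) = -3.896441
  p ← -1.317296 + 0.13·(-3.896441) = -1.823833
p(-0.24) ≈ -1.8238

-1.8238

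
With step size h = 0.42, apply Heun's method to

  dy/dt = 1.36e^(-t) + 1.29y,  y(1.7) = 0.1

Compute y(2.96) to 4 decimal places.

Heun: k1 = f(t_n, y_n); k2 = f(t_n + h, y_n + h·k1); y_{n+1} = y_n + (h/2)·(k1 + k2).
t=1.700000, y=0.100000:
  k1 = f(1.700000, 0.100000) = 0.377450
  k2 = f(2.120000, 0.258529) = 0.496745
  y ← 0.100000 + (0.42/2)·(0.377450 + 0.496745) = 0.283581
t=2.120000, y=0.283581:
  k1 = f(2.120000, 0.283581) = 0.529062
  k2 = f(2.540000, 0.505787) = 0.759724
  y ← 0.283581 + (0.42/2)·(0.529062 + 0.759724) = 0.554226
t=2.540000, y=0.554226:
  k1 = f(2.540000, 0.554226) = 0.822210
  k2 = f(2.960000, 0.899554) = 1.230899
  y ← 0.554226 + (0.42/2)·(0.822210 + 1.230899) = 0.985379
y(2.96) ≈ 0.9854

0.9854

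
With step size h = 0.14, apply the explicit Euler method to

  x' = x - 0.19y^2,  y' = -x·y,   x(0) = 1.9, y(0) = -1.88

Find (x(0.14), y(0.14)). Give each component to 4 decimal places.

2.0720, -1.3799

Euler on (x,y): x_{n+1} = x_n + h·x', y_{n+1} = y_n + h·y'.
0.000000: (1.900000, -1.880000); f=(1.228464, 3.572000) → (2.071985, -1.379920)
(x(0.14), y(0.14)) ≈ (2.0720, -1.3799)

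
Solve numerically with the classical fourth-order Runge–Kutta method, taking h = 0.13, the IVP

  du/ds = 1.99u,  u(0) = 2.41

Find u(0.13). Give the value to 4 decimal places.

RK4: k1 = f(s_n, u_n); k2 = f(s_n + h/2, u_n + (h/2)·k1); k3 = f(s_n + h/2, u_n + (h/2)·k2); k4 = f(s_n + h, u_n + h·k3); u_{n+1} = u_n + (h/6)·(k1 + 2k2 + 2k3 + k4).
s=0.000000, u=2.410000:
  k1 = f(0.000000, 2.410000) = 4.795900
  k2 = f(0.065000, 2.721734) = 5.416250
  k3 = f(0.065000, 2.762056) = 5.496492
  k4 = f(0.130000, 3.124544) = 6.217842
  u ← 2.410000 + (0.13/6)·(k1 + 2k2 + 2k3 + k4) = 3.121517
u(0.13) ≈ 3.1215

3.1215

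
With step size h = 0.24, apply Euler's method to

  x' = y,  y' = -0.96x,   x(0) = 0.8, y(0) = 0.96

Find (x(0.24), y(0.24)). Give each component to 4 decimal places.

Euler on (x,y): x_{n+1} = x_n + h·x', y_{n+1} = y_n + h·y'.
0.000000: (0.800000, 0.960000); f=(0.960000, -0.768000) → (1.030400, 0.775680)
(x(0.24), y(0.24)) ≈ (1.0304, 0.7757)

1.0304, 0.7757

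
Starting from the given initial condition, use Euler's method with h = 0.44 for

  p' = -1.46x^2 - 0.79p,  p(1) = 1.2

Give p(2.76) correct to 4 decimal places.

-5.4669

Euler: p_{n+1} = p_n + h·f(x_n, p_n).
x=1.000000, p=1.200000: f=-2.408000 → p ← 1.200000 + 0.44·(-2.408000) = 0.140480
x=1.440000, p=0.140480: f=-3.138435 → p ← 0.140480 + 0.44·(-3.138435) = -1.240431
x=1.880000, p=-1.240431: f=-4.180283 → p ← -1.240431 + 0.44·(-4.180283) = -3.079756
x=2.320000, p=-3.079756: f=-5.425297 → p ← -3.079756 + 0.44·(-5.425297) = -5.466887
p(2.76) ≈ -5.4669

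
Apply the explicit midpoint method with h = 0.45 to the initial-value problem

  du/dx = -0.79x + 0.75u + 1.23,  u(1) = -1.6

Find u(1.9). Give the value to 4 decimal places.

Midpoint: k1 = f(x_n, u_n); k2 = f(x_n + h/2, u_n + (h/2)·k1); u_{n+1} = u_n + h·k2.
x=1.000000, u=-1.600000:
  k1 = f(1.000000, -1.600000) = -0.760000
  k2 = f(1.225000, -1.771000) = -1.066000
  u ← -1.600000 + 0.45·(-1.066000) = -2.079700
x=1.450000, u=-2.079700:
  k1 = f(1.450000, -2.079700) = -1.475275
  k2 = f(1.675000, -2.411637) = -1.901978
  u ← -2.079700 + 0.45·(-1.901978) = -2.935590
u(1.9) ≈ -2.9356

-2.9356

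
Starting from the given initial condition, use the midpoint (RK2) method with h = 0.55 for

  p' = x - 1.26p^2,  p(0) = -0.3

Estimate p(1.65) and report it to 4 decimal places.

Midpoint: k1 = f(x_n, p_n); k2 = f(x_n + h/2, p_n + (h/2)·k1); p_{n+1} = p_n + h·k2.
x=0.000000, p=-0.300000:
  k1 = f(0.000000, -0.300000) = -0.113400
  k2 = f(0.275000, -0.331185) = 0.136799
  p ← -0.300000 + 0.55·0.136799 = -0.224761
x=0.550000, p=-0.224761:
  k1 = f(0.550000, -0.224761) = 0.486348
  k2 = f(0.825000, -0.091015) = 0.814563
  p ← -0.224761 + 0.55·0.814563 = 0.223249
x=1.100000, p=0.223249:
  k1 = f(1.100000, 0.223249) = 1.037202
  k2 = f(1.375000, 0.508479) = 1.049226
  p ← 0.223249 + 0.55·1.049226 = 0.800323
p(1.65) ≈ 0.8003

0.8003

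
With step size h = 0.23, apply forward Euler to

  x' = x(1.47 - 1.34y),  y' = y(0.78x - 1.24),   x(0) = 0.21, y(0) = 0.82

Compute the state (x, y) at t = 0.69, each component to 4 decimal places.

0.3125, 0.3552

Euler on (x,y): x_{n+1} = x_n + h·x', y_{n+1} = y_n + h·y'.
0.000000: (0.210000, 0.820000); f=(0.077952, -0.882484) → (0.227929, 0.617029)
0.230000: (0.227929, 0.617029); f=(0.146600, -0.655417) → (0.261647, 0.466283)
0.460000: (0.261647, 0.466283); f=(0.221139, -0.483029) → (0.312509, 0.355186)
(x(0.69), y(0.69)) ≈ (0.3125, 0.3552)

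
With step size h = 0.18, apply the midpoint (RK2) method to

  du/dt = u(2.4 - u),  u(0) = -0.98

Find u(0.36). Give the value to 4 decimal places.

-4.0590

Midpoint: k1 = f(t_n, u_n); k2 = f(t_n + h/2, u_n + (h/2)·k1); u_{n+1} = u_n + h·k2.
t=0.000000, u=-0.980000:
  k1 = f(0.000000, -0.980000) = -3.312400
  k2 = f(0.090000, -1.278116) = -4.701059
  u ← -0.980000 + 0.18·(-4.701059) = -1.826191
t=0.180000, u=-1.826191:
  k1 = f(0.180000, -1.826191) = -7.717830
  k2 = f(0.270000, -2.520795) = -12.404317
  u ← -1.826191 + 0.18·(-12.404317) = -4.058968
u(0.36) ≈ -4.0590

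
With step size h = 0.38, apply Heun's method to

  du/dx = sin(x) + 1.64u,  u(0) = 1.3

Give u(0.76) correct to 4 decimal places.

4.6671

Heun: k1 = f(x_n, u_n); k2 = f(x_n + h, u_n + h·k1); u_{n+1} = u_n + (h/2)·(k1 + k2).
x=0.000000, u=1.300000:
  k1 = f(0.000000, 1.300000) = 2.132000
  k2 = f(0.380000, 2.110160) = 3.831583
  u ← 1.300000 + (0.38/2)·(2.132000 + 3.831583) = 2.433081
x=0.380000, u=2.433081:
  k1 = f(0.380000, 2.433081) = 4.361173
  k2 = f(0.760000, 4.090326) = 7.397057
  u ← 2.433081 + (0.38/2)·(4.361173 + 7.397057) = 4.667144
u(0.76) ≈ 4.6671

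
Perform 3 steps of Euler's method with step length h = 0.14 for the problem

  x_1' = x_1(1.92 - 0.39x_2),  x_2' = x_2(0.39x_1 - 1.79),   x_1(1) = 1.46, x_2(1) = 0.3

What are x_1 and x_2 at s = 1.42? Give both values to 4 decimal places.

Euler on (x_1,x_2): x_1_{n+1} = x_1_n + h·x_1', x_2_{n+1} = x_2_n + h·x_2'.
1.000000: (1.460000, 0.300000); f=(2.632380, -0.366180) → (1.828533, 0.248735)
1.140000: (1.828533, 0.248735); f=(3.333404, -0.267856) → (2.295210, 0.211235)
1.280000: (2.295210, 0.211235); f=(4.217720, -0.189028) → (2.885690, 0.184771)
(x_1(1.42), x_2(1.42)) ≈ (2.8857, 0.1848)

2.8857, 0.1848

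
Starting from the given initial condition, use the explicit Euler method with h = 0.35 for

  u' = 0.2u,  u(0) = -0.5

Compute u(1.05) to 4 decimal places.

-0.6125

Euler: u_{n+1} = u_n + h·f(t_n, u_n).
t=0.000000, u=-0.500000: f=-0.100000 → u ← -0.500000 + 0.35·(-0.100000) = -0.535000
t=0.350000, u=-0.535000: f=-0.107000 → u ← -0.535000 + 0.35·(-0.107000) = -0.572450
t=0.700000, u=-0.572450: f=-0.114490 → u ← -0.572450 + 0.35·(-0.114490) = -0.612522
u(1.05) ≈ -0.6125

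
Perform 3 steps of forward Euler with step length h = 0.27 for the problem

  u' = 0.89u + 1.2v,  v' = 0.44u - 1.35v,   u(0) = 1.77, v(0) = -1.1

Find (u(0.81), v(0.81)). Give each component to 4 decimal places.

2.6026, 0.1936

Euler on (u,v): u_{n+1} = u_n + h·u', v_{n+1} = v_n + h·v'.
0.000000: (1.770000, -1.100000); f=(0.255300, 2.263800) → (1.838931, -0.488774)
0.270000: (1.838931, -0.488774); f=(1.050120, 1.468975) → (2.122463, -0.092151)
0.540000: (2.122463, -0.092151); f=(1.778411, 1.058288) → (2.602634, 0.193587)
(u(0.81), v(0.81)) ≈ (2.6026, 0.1936)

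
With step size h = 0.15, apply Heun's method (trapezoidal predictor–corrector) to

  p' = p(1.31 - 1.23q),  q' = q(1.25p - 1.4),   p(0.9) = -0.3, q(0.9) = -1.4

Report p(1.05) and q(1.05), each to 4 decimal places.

Heun on (p,q): k1 = f(x_n, state_n); k2 = f(x_n + h, state_n + h·k1); state_{n+1} = state_n + (h/2)·(k1 + k2).
0.900000: (-0.300000, -1.400000)
  k1 = (-0.909600, 2.485000)
  predictor → (-0.436440, -1.027250)
  k2 = (-1.123186, 1.998566)
  → (-0.452459, -1.063733)
(p(1.05), q(1.05)) ≈ (-0.4525, -1.0637)

-0.4525, -1.0637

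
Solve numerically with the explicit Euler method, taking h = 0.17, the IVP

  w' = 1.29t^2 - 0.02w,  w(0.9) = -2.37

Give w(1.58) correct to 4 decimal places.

-1.1407

Euler: w_{n+1} = w_n + h·f(t_n, w_n).
t=0.900000, w=-2.370000: f=1.092300 → w ← -2.370000 + 0.17·1.092300 = -2.184309
t=1.070000, w=-2.184309: f=1.520607 → w ← -2.184309 + 0.17·1.520607 = -1.925806
t=1.240000, w=-1.925806: f=2.022020 → w ← -1.925806 + 0.17·2.022020 = -1.582062
t=1.410000, w=-1.582062: f=2.596290 → w ← -1.582062 + 0.17·2.596290 = -1.140693
w(1.58) ≈ -1.1407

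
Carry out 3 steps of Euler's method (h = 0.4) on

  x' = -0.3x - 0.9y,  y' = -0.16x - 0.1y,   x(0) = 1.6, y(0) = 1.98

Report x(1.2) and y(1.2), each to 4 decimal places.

-0.6369, 1.6170

Euler on (x,y): x_{n+1} = x_n + h·x', y_{n+1} = y_n + h·y'.
0.000000: (1.600000, 1.980000); f=(-2.262000, -0.454000) → (0.695200, 1.798400)
0.400000: (0.695200, 1.798400); f=(-1.827120, -0.291072) → (-0.035648, 1.681971)
0.800000: (-0.035648, 1.681971); f=(-1.503080, -0.162493) → (-0.636880, 1.616974)
(x(1.2), y(1.2)) ≈ (-0.6369, 1.6170)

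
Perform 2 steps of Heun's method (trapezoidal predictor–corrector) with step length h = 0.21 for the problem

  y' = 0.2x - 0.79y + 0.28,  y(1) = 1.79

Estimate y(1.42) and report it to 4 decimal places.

Heun: k1 = f(x_n, y_n); k2 = f(x_n + h, y_n + h·k1); y_{n+1} = y_n + (h/2)·(k1 + k2).
x=1.000000, y=1.790000:
  k1 = f(1.000000, 1.790000) = -0.934100
  k2 = f(1.210000, 1.593839) = -0.737133
  y ← 1.790000 + (0.21/2)·(-0.934100 + (-0.737133)) = 1.614521
x=1.210000, y=1.614521:
  k1 = f(1.210000, 1.614521) = -0.753471
  k2 = f(1.420000, 1.456292) = -0.586470
  y ← 1.614521 + (0.21/2)·(-0.753471 + (-0.586470)) = 1.473827
y(1.42) ≈ 1.4738

1.4738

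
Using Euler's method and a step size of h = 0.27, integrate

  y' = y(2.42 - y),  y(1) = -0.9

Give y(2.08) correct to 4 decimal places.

-39.9524

Euler: y_{n+1} = y_n + h·f(s_n, y_n).
s=1.000000, y=-0.900000: f=-2.988000 → y ← -0.900000 + 0.27·(-2.988000) = -1.706760
s=1.270000, y=-1.706760: f=-7.043389 → y ← -1.706760 + 0.27·(-7.043389) = -3.608475
s=1.540000, y=-3.608475: f=-21.753601 → y ← -3.608475 + 0.27·(-21.753601) = -9.481947
s=1.810000, y=-9.481947: f=-112.853638 → y ← -9.481947 + 0.27·(-112.853638) = -39.952430
y(2.08) ≈ -39.9524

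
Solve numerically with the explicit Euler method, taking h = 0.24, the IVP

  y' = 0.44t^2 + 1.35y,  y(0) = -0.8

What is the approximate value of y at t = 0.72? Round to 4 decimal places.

Euler: y_{n+1} = y_n + h·f(t_n, y_n).
t=0.000000, y=-0.800000: f=-1.080000 → y ← -0.800000 + 0.24·(-1.080000) = -1.059200
t=0.240000, y=-1.059200: f=-1.404576 → y ← -1.059200 + 0.24·(-1.404576) = -1.396298
t=0.480000, y=-1.396298: f=-1.783627 → y ← -1.396298 + 0.24·(-1.783627) = -1.824369
y(0.72) ≈ -1.8244

-1.8244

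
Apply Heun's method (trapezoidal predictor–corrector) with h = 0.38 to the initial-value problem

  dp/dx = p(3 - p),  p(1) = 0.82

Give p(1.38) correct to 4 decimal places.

Heun: k1 = f(x_n, p_n); k2 = f(x_n + h, p_n + h·k1); p_{n+1} = p_n + (h/2)·(k1 + k2).
x=1.000000, p=0.820000:
  k1 = f(1.000000, 0.820000) = 1.787600
  k2 = f(1.380000, 1.499288) = 2.249999
  p ← 0.820000 + (0.38/2)·(1.787600 + 2.249999) = 1.587144
p(1.38) ≈ 1.5871

1.5871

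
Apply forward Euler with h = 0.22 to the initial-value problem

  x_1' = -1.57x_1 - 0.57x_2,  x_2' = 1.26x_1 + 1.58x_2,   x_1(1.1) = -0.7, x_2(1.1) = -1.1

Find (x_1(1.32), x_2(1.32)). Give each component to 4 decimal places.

-0.3203, -1.6764

Euler on (x_1,x_2): x_1_{n+1} = x_1_n + h·x_1', x_2_{n+1} = x_2_n + h·x_2'.
1.100000: (-0.700000, -1.100000); f=(1.726000, -2.620000) → (-0.320280, -1.676400)
(x_1(1.32), x_2(1.32)) ≈ (-0.3203, -1.6764)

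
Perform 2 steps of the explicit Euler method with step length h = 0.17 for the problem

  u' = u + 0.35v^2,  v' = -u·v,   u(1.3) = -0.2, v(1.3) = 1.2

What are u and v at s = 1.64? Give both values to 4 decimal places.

Euler on (u,v): u_{n+1} = u_n + h·u', v_{n+1} = v_n + h·v'.
1.300000: (-0.200000, 1.200000); f=(0.304000, 0.240000) → (-0.148320, 1.240800)
1.470000: (-0.148320, 1.240800); f=(0.390535, 0.184035) → (-0.081929, 1.272086)
(u(1.64), v(1.64)) ≈ (-0.0819, 1.2721)

-0.0819, 1.2721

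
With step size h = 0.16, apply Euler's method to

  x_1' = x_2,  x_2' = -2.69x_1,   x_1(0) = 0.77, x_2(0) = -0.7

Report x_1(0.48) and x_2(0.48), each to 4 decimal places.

0.2826, -1.5268

Euler on (x_1,x_2): x_1_{n+1} = x_1_n + h·x_1', x_2_{n+1} = x_2_n + h·x_2'.
0.000000: (0.770000, -0.700000); f=(-0.700000, -2.071300) → (0.658000, -1.031408)
0.160000: (0.658000, -1.031408); f=(-1.031408, -1.770020) → (0.492975, -1.314611)
0.320000: (0.492975, -1.314611); f=(-1.314611, -1.326102) → (0.282637, -1.526788)
(x_1(0.48), x_2(0.48)) ≈ (0.2826, -1.5268)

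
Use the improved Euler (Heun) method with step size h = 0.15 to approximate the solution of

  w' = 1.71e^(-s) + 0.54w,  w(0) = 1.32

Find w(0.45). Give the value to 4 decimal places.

2.3923

Heun: k1 = f(s_n, w_n); k2 = f(s_n + h, w_n + h·k1); w_{n+1} = w_n + (h/2)·(k1 + k2).
s=0.000000, w=1.320000:
  k1 = f(0.000000, 1.320000) = 2.422800
  k2 = f(0.150000, 1.683420) = 2.380857
  w ← 1.320000 + (0.15/2)·(2.422800 + 2.380857) = 1.680274
s=0.150000, w=1.680274:
  k1 = f(0.150000, 1.680274) = 2.379159
  k2 = f(0.300000, 2.037148) = 2.366859
  w ← 1.680274 + (0.15/2)·(2.379159 + 2.366859) = 2.036226
s=0.300000, w=2.036226:
  k1 = f(0.300000, 2.036226) = 2.366361
  k2 = f(0.450000, 2.391180) = 2.381581
  w ← 2.036226 + (0.15/2)·(2.366361 + 2.381581) = 2.392321
w(0.45) ≈ 2.3923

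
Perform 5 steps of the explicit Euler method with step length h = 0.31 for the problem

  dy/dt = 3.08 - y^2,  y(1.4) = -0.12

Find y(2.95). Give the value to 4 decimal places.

Euler: y_{n+1} = y_n + h·f(t_n, y_n).
t=1.400000, y=-0.120000: f=3.065600 → y ← -0.120000 + 0.31·3.065600 = 0.830336
t=1.710000, y=0.830336: f=2.390542 → y ← 0.830336 + 0.31·2.390542 = 1.571404
t=2.020000, y=1.571404: f=0.610689 → y ← 1.571404 + 0.31·0.610689 = 1.760718
t=2.330000, y=1.760718: f=-0.020127 → y ← 1.760718 + 0.31·(-0.020127) = 1.754478
t=2.640000, y=1.754478: f=0.001806 → y ← 1.754478 + 0.31·0.001806 = 1.755038
y(2.95) ≈ 1.7550

1.7550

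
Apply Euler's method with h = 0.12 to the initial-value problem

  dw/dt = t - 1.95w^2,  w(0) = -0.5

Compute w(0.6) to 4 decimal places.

Euler: w_{n+1} = w_n + h·f(t_n, w_n).
t=0.000000, w=-0.500000: f=-0.487500 → w ← -0.500000 + 0.12·(-0.487500) = -0.558500
t=0.120000, w=-0.558500: f=-0.488248 → w ← -0.558500 + 0.12·(-0.488248) = -0.617090
t=0.240000, w=-0.617090: f=-0.502560 → w ← -0.617090 + 0.12·(-0.502560) = -0.677397
t=0.360000, w=-0.677397: f=-0.534790 → w ← -0.677397 + 0.12·(-0.534790) = -0.741572
t=0.480000, w=-0.741572: f=-0.592361 → w ← -0.741572 + 0.12·(-0.592361) = -0.812655
w(0.6) ≈ -0.8127

-0.8127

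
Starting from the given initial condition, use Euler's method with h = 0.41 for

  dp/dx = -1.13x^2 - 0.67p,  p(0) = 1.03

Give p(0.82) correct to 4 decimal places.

0.4640

Euler: p_{n+1} = p_n + h·f(x_n, p_n).
x=0.000000, p=1.030000: f=-0.690100 → p ← 1.030000 + 0.41·(-0.690100) = 0.747059
x=0.410000, p=0.747059: f=-0.690483 → p ← 0.747059 + 0.41·(-0.690483) = 0.463961
p(0.82) ≈ 0.4640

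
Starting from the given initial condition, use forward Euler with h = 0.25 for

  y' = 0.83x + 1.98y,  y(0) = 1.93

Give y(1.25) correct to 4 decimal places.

15.2587

Euler: y_{n+1} = y_n + h·f(x_n, y_n).
x=0.000000, y=1.930000: f=3.821400 → y ← 1.930000 + 0.25·3.821400 = 2.885350
x=0.250000, y=2.885350: f=5.920493 → y ← 2.885350 + 0.25·5.920493 = 4.365473
x=0.500000, y=4.365473: f=9.058637 → y ← 4.365473 + 0.25·9.058637 = 6.630133
x=0.750000, y=6.630133: f=13.750162 → y ← 6.630133 + 0.25·13.750162 = 10.067673
x=1.000000, y=10.067673: f=20.763993 → y ← 10.067673 + 0.25·20.763993 = 15.258671
y(1.25) ≈ 15.2587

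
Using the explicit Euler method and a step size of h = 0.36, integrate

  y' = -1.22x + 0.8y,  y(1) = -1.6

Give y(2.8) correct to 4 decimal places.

Euler: y_{n+1} = y_n + h·f(x_n, y_n).
x=1.000000, y=-1.600000: f=-2.500000 → y ← -1.600000 + 0.36·(-2.500000) = -2.500000
x=1.360000, y=-2.500000: f=-3.659200 → y ← -2.500000 + 0.36·(-3.659200) = -3.817312
x=1.720000, y=-3.817312: f=-5.152250 → y ← -3.817312 + 0.36·(-5.152250) = -5.672122
x=2.080000, y=-5.672122: f=-7.075297 → y ← -5.672122 + 0.36·(-7.075297) = -8.219229
x=2.440000, y=-8.219229: f=-9.552183 → y ← -8.219229 + 0.36·(-9.552183) = -11.658015
y(2.8) ≈ -11.6580

-11.6580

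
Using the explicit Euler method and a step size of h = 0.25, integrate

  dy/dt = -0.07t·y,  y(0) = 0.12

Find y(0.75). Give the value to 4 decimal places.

0.1184

Euler: y_{n+1} = y_n + h·f(t_n, y_n).
t=0.000000, y=0.120000: f=0.000000 → y ← 0.120000 + 0.25·0.000000 = 0.120000
t=0.250000, y=0.120000: f=-0.002100 → y ← 0.120000 + 0.25·(-0.002100) = 0.119475
t=0.500000, y=0.119475: f=-0.004182 → y ← 0.119475 + 0.25·(-0.004182) = 0.118430
y(0.75) ≈ 0.1184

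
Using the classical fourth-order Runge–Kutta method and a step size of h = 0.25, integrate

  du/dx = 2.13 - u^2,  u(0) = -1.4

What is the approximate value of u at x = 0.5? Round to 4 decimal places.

-1.2201

RK4: k1 = f(x_n, u_n); k2 = f(x_n + h/2, u_n + (h/2)·k1); k3 = f(x_n + h/2, u_n + (h/2)·k2); k4 = f(x_n + h, u_n + h·k3); u_{n+1} = u_n + (h/6)·(k1 + 2k2 + 2k3 + k4).
x=0.000000, u=-1.400000:
  k1 = f(0.000000, -1.400000) = 0.170000
  k2 = f(0.125000, -1.378750) = 0.229048
  k3 = f(0.125000, -1.371369) = 0.249347
  k4 = f(0.250000, -1.337663) = 0.340657
  u ← -1.400000 + (0.25/6)·(k1 + 2k2 + 2k3 + k4) = -1.338856
x=0.250000, u=-1.338856:
  k1 = f(0.250000, -1.338856) = 0.337464
  k2 = f(0.375000, -1.296673) = 0.448638
  k3 = f(0.375000, -1.282777) = 0.484484
  k4 = f(0.500000, -1.217735) = 0.647121
  u ← -1.338856 + (0.25/6)·(k1 + 2k2 + 2k3 + k4) = -1.220072
u(0.5) ≈ -1.2201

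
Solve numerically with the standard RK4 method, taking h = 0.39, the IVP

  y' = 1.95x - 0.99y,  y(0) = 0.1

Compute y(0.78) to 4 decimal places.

0.5123

RK4: k1 = f(x_n, y_n); k2 = f(x_n + h/2, y_n + (h/2)·k1); k3 = f(x_n + h/2, y_n + (h/2)·k2); k4 = f(x_n + h, y_n + h·k3); y_{n+1} = y_n + (h/6)·(k1 + 2k2 + 2k3 + k4).
x=0.000000, y=0.100000:
  k1 = f(0.000000, 0.100000) = -0.099000
  k2 = f(0.195000, 0.080695) = 0.300362
  k3 = f(0.195000, 0.158571) = 0.223265
  k4 = f(0.390000, 0.187073) = 0.575297
  y ← 0.100000 + (0.39/6)·(k1 + 2k2 + 2k3 + k4) = 0.199031
x=0.390000, y=0.199031:
  k1 = f(0.390000, 0.199031) = 0.563459
  k2 = f(0.585000, 0.308905) = 0.834934
  k3 = f(0.585000, 0.361843) = 0.782526
  k4 = f(0.780000, 0.504216) = 1.021826
  y ← 0.199031 + (0.39/6)·(k1 + 2k2 + 2k3 + k4) = 0.512344
y(0.78) ≈ 0.5123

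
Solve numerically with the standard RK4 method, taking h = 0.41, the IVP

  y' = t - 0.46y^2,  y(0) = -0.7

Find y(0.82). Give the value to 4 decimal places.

RK4: k1 = f(t_n, y_n); k2 = f(t_n + h/2, y_n + (h/2)·k1); k3 = f(t_n + h/2, y_n + (h/2)·k2); k4 = f(t_n + h, y_n + h·k3); y_{n+1} = y_n + (h/6)·(k1 + 2k2 + 2k3 + k4).
t=0.000000, y=-0.700000:
  k1 = f(0.000000, -0.700000) = -0.225400
  k2 = f(0.205000, -0.746207) = -0.051139
  k3 = f(0.205000, -0.710484) = -0.027202
  k4 = f(0.410000, -0.711153) = 0.177360
  y ← -0.700000 + (0.41/6)·(k1 + 2k2 + 2k3 + k4) = -0.713989
t=0.410000, y=-0.713989:
  k1 = f(0.410000, -0.713989) = 0.175501
  k2 = f(0.615000, -0.678012) = 0.403538
  k3 = f(0.615000, -0.631264) = 0.431693
  k4 = f(0.820000, -0.536995) = 0.687353
  y ← -0.713989 + (0.41/6)·(k1 + 2k2 + 2k3 + k4) = -0.540880
y(0.82) ≈ -0.5409

-0.5409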